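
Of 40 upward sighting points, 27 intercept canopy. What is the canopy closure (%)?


Formula: Canopy closure = covered points / total points * 100
Closure = 27 / 40 * 100
Closure = 0.675 * 100 = 67.5%

67.5


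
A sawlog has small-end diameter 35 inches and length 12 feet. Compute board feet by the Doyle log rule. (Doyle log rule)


Doyle: BF = (D - 4)^2 * L / 16
Adjusted diameter = 35 - 4 = 31 in
(D-4)^2 = 31^2 = 961
BF = 961 * 12 / 16 = 721 BF

721


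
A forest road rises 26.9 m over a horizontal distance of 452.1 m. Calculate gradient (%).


Formula: Gradient = rise / run * 100
Gradient = 26.9 / 452.1 * 100 = 6.0%

6.0


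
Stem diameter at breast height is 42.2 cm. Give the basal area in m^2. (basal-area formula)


Formula: BA = pi * (DBH/2)^2 / 10000  (cm^2 to m^2)
Radius = DBH/2 = 42.2/2 = 21.1 cm
BA = pi * 21.1^2 / 10000
   = 1398.6685 cm^2 / 10000
   = 0.1399 m^2

0.1399


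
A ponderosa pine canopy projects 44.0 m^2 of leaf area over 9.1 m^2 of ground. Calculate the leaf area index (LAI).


Formula: LAI = total leaf area / ground area  (dimensionless)
LAI = 44.0 m^2 / 9.1 m^2
LAI = 4.84

4.84


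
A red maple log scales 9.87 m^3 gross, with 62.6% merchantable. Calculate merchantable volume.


Formula: MV = V_total * (merchantable_pct / 100)
Merchantable fraction = 62.6% / 100 = 0.626
MV = 9.87 m^3 * 0.626 = 6.179 m^3

6.179


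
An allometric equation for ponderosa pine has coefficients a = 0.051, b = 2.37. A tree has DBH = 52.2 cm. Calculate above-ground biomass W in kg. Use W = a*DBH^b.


Formula: W = a * DBH^b  (allometric power law)
DBH^b = 52.2^2.37 = 11772.7817
W = 0.051 * 11772.7817 = 600.4 kg

600.4


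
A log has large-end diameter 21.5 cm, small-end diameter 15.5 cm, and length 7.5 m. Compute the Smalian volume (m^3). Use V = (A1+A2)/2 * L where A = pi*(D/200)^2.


Smalian: V = (A1 + A2)/2 * L,  A = pi*(D/200)^2
A1 = pi*(21.5/200)^2 = 0.036305 m^2
A2 = pi*(15.5/200)^2 = 0.018869 m^2
V = (0.036305+0.018869)/2*7.5 = 0.2069 m^3

0.2069


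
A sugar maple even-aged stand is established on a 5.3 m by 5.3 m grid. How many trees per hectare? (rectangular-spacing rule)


Formula: TPH = 10000 m^2/ha / (spacing_x * spacing_y)
Area per tree = 5.3 m * 5.3 m = 28.09 m^2
TPH = 10000 / 28.09 = 356 trees/ha

356


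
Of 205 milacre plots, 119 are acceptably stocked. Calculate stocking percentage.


Formula: Stocking % = stocked plots / total plots * 100
Stocking = 119 / 205 * 100
Stocking = 0.5805 * 100 = 58.0%

58.0


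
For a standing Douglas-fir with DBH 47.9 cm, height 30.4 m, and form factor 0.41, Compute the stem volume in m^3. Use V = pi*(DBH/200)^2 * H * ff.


Formula: V = pi * (DBH/200)^2 * H * ff
Radius = DBH/200 = 47.9/200 = 0.2395 m
Radius^2 = 0.2395^2 = 0.05736025 m^2
V = pi * 0.05736025 * 30.4 * 0.41
V = 2.246 m^3

2.246


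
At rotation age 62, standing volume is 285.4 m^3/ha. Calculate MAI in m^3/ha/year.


Formula: MAI = Total Volume / Stand Age
MAI = 285.4 m^3/ha / 62 years
MAI = 4.6 m^3/ha/year

4.6


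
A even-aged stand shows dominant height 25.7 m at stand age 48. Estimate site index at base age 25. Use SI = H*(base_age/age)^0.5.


Formula: SI = H_dom * (base_age / age)^0.5
Age ratio = 25 / 48 = 0.52083
sqrt(age_ratio) = 0.72169
SI = 25.7 * 0.72169 = 18.5 m

18.5


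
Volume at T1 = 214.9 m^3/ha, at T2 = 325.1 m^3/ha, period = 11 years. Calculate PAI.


Formula: PAI = (V_T2 - V_T1) / (T2 - T1)
Volume increment = 325.1 - 214.9 = 110.2 m^3/ha
PAI = 110.2 / 11 = 10.02 m^3/ha/year

10.02


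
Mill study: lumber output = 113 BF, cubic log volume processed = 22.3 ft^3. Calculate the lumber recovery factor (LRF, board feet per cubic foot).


Formula: LRF = Lumber Output (BF) / Log Input (ft^3)
LRF = 113 BF / 22.3 ft^3
LRF = 5.07 BF/ft^3

5.07


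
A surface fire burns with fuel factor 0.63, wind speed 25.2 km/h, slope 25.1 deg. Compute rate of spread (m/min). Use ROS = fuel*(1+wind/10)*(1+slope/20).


Formula: ROS = fuel * (1 + wind/10) * (1 + slope/20)
Wind factor = 1 + 25.2/10 = 3.52
Slope factor = 1 + 25.1/20 = 2.255
ROS = 0.63 * 3.52 * 2.255 = 5.0 m/min

5.0


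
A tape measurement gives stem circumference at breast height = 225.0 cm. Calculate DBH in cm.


Formula: DBH = C / pi
DBH = 225.0 / pi
pi = 3.14159...
DBH = 71.6 cm

71.6


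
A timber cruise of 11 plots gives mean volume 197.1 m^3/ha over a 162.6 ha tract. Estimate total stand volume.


Formula: Total Volume = Mean Volume per ha * Total Area
Total Volume = 197.1 m^3/ha * 162.6 ha
Total Volume = 32048 m^3

32048


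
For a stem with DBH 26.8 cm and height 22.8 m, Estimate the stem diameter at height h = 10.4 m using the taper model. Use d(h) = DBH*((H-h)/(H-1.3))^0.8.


Taper: d(h) = DBH * ((H - h) / (H - 1.3))^0.8
Numerator = H - h = 22.8 - 10.4 = 12.4 m
Denominator = H - 1.3 = 22.8 - 1.3 = 21.5 m
Ratio = 12.4 / 21.5 = 0.57674
d = 26.8 * 0.57674^0.8 = 17.3 cm

17.3


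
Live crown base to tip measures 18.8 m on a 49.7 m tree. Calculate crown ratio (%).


Formula: Crown Ratio = (Crown Length / Total Height) * 100
CR = (18.8 m / 49.7 m) * 100
CR = 0.3783 * 100 = 37.8%

37.8


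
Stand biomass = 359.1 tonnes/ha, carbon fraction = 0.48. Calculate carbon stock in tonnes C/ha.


Formula: Carbon Stock = Biomass * Carbon Fraction
C = 359.1 t/ha * 0.48
C = 172.4 t C/ha

172.4


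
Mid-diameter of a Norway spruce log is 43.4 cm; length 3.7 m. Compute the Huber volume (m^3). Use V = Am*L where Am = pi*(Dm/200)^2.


Huber: V = Am * L,  Am = pi*(Dm/200)^2
Am = pi*(43.4/200)^2 = 0.147934 m^2
V = 0.147934*3.7 = 0.5474 m^3

0.5474


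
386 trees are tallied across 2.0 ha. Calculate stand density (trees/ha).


Formula: Stand Density = N_trees / Area_ha
Density = 386 trees / 2.0 ha
Density = 193 trees/ha

193


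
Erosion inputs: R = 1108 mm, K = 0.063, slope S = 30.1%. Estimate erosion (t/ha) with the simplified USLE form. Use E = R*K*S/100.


Formula: E = R * K * S / 100  (simplified USLE)
R * K = 1108 * 0.063 = 69.804
E = 69.804 * 30.1 / 100 = 21.01 t/ha

21.01


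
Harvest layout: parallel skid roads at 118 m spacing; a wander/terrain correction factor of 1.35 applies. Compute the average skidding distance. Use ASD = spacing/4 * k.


Formula: ASD = (spacing / 4) * correction
Uncorrected distance = spacing / 4 = 118 / 4 = 29.5 m
ASD = 29.5 * 1.35 = 40 m

40


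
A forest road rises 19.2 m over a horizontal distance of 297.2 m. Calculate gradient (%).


Formula: Gradient = rise / run * 100
Gradient = 19.2 / 297.2 * 100 = 6.5%

6.5


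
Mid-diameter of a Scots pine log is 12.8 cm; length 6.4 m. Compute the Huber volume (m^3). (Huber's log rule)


Huber: V = Am * L,  Am = pi*(Dm/200)^2
Am = pi*(12.8/200)^2 = 0.012868 m^2
V = 0.012868*6.4 = 0.0824 m^3

0.0824


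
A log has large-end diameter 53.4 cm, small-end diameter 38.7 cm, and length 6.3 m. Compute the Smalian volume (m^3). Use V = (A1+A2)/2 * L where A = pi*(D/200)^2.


Smalian: V = (A1 + A2)/2 * L,  A = pi*(D/200)^2
A1 = pi*(53.4/200)^2 = 0.223961 m^2
A2 = pi*(38.7/200)^2 = 0.117628 m^2
V = (0.223961+0.117628)/2*6.3 = 1.076 m^3

1.076


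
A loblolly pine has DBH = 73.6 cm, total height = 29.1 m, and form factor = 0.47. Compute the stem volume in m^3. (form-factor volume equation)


Formula: V = pi * (DBH/200)^2 * H * ff
Radius = DBH/200 = 73.6/200 = 0.368 m
Radius^2 = 0.368^2 = 0.135424 m^2
V = pi * 0.135424 * 29.1 * 0.47
V = 5.819 m^3

5.819


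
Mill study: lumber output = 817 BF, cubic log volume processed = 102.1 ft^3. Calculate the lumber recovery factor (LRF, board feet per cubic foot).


Formula: LRF = Lumber Output (BF) / Log Input (ft^3)
LRF = 817 BF / 102.1 ft^3
LRF = 8.0 BF/ft^3

8.0


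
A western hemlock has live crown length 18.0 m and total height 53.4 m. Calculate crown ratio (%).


Formula: Crown Ratio = (Crown Length / Total Height) * 100
CR = (18.0 m / 53.4 m) * 100
CR = 0.3371 * 100 = 33.7%

33.7


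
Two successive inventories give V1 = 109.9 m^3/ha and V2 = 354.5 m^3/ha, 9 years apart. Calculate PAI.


Formula: PAI = (V_T2 - V_T1) / (T2 - T1)
Volume increment = 354.5 - 109.9 = 244.6 m^3/ha
PAI = 244.6 / 9 = 27.18 m^3/ha/year

27.18


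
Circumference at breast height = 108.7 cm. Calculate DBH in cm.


Formula: DBH = C / pi
DBH = 108.7 / pi
pi = 3.14159...
DBH = 34.6 cm

34.6


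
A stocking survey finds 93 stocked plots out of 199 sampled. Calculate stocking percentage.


Formula: Stocking % = stocked plots / total plots * 100
Stocking = 93 / 199 * 100
Stocking = 0.4673 * 100 = 46.7%

46.7


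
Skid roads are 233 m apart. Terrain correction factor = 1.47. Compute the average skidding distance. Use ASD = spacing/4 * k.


Formula: ASD = (spacing / 4) * correction
Uncorrected distance = spacing / 4 = 233 / 4 = 58.25 m
ASD = 58.25 * 1.47 = 86 m

86


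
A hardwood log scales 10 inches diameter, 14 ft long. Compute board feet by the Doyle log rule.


Doyle: BF = (D - 4)^2 * L / 16
Adjusted diameter = 10 - 4 = 6 in
(D-4)^2 = 6^2 = 36
BF = 36 * 14 / 16 = 32 BF

32


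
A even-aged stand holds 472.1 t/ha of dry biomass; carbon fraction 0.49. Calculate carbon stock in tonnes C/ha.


Formula: Carbon Stock = Biomass * Carbon Fraction
C = 472.1 t/ha * 0.49
C = 231.3 t C/ha

231.3


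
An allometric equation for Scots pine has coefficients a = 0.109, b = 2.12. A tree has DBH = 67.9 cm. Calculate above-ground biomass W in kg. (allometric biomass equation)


Formula: W = a * DBH^b  (allometric power law)
DBH^b = 67.9^2.12 = 7648.2825
W = 0.109 * 7648.2825 = 833.7 kg

833.7


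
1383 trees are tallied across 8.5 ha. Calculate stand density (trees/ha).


Formula: Stand Density = N_trees / Area_ha
Density = 1383 trees / 8.5 ha
Density = 163 trees/ha

163


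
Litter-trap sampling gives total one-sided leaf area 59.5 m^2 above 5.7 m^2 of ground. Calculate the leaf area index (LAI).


Formula: LAI = total leaf area / ground area  (dimensionless)
LAI = 59.5 m^2 / 5.7 m^2
LAI = 10.44

10.44


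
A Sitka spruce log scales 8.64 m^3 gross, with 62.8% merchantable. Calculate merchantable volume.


Formula: MV = V_total * (merchantable_pct / 100)
Merchantable fraction = 62.8% / 100 = 0.628
MV = 8.64 m^3 * 0.628 = 5.426 m^3

5.426


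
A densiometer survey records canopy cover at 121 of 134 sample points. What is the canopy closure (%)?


Formula: Canopy closure = covered points / total points * 100
Closure = 121 / 134 * 100
Closure = 0.903 * 100 = 90.3%

90.3


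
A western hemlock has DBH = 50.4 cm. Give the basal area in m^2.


Formula: BA = pi * (DBH/2)^2 / 10000  (cm^2 to m^2)
Radius = DBH/2 = 50.4/2 = 25.2 cm
BA = pi * 25.2^2 / 10000
   = 1995.037 cm^2 / 10000
   = 0.1995 m^2

0.1995


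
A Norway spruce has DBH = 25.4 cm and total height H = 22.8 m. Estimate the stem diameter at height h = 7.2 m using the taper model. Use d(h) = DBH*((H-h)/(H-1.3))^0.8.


Taper: d(h) = DBH * ((H - h) / (H - 1.3))^0.8
Numerator = H - h = 22.8 - 7.2 = 15.6 m
Denominator = H - 1.3 = 22.8 - 1.3 = 21.5 m
Ratio = 15.6 / 21.5 = 0.72558
d = 25.4 * 0.72558^0.8 = 19.7 cm

19.7


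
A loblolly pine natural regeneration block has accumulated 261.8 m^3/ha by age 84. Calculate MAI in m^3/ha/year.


Formula: MAI = Total Volume / Stand Age
MAI = 261.8 m^3/ha / 84 years
MAI = 3.12 m^3/ha/year

3.12


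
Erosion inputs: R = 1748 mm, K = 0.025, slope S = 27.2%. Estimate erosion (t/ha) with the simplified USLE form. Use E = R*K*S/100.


Formula: E = R * K * S / 100  (simplified USLE)
R * K = 1748 * 0.025 = 43.7
E = 43.7 * 27.2 / 100 = 11.89 t/ha

11.89


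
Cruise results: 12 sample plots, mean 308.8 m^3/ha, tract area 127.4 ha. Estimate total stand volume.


Formula: Total Volume = Mean Volume per ha * Total Area
Total Volume = 308.8 m^3/ha * 127.4 ha
Total Volume = 39341 m^3

39341


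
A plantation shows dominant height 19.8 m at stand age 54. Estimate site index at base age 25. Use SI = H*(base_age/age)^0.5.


Formula: SI = H_dom * (base_age / age)^0.5
Age ratio = 25 / 54 = 0.46296
sqrt(age_ratio) = 0.68041
SI = 19.8 * 0.68041 = 13.5 m

13.5


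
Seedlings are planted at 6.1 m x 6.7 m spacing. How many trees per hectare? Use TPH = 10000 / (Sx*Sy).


Formula: TPH = 10000 m^2/ha / (spacing_x * spacing_y)
Area per tree = 6.1 m * 6.7 m = 40.87 m^2
TPH = 10000 / 40.87 = 245 trees/ha

245


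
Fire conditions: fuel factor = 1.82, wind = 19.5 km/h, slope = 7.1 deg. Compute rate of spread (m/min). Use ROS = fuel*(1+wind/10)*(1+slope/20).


Formula: ROS = fuel * (1 + wind/10) * (1 + slope/20)
Wind factor = 1 + 19.5/10 = 2.95
Slope factor = 1 + 7.1/20 = 1.355
ROS = 1.82 * 2.95 * 1.355 = 7.27 m/min

7.27


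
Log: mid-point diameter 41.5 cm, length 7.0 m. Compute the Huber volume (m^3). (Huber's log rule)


Huber: V = Am * L,  Am = pi*(Dm/200)^2
Am = pi*(41.5/200)^2 = 0.135265 m^2
V = 0.135265*7.0 = 0.9469 m^3

0.9469


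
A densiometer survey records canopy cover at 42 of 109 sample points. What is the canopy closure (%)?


Formula: Canopy closure = covered points / total points * 100
Closure = 42 / 109 * 100
Closure = 0.3853 * 100 = 38.5%

38.5


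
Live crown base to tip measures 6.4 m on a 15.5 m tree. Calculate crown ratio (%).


Formula: Crown Ratio = (Crown Length / Total Height) * 100
CR = (6.4 m / 15.5 m) * 100
CR = 0.4129 * 100 = 41.3%

41.3


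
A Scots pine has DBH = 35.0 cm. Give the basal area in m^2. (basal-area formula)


Formula: BA = pi * (DBH/2)^2 / 10000  (cm^2 to m^2)
Radius = DBH/2 = 35.0/2 = 17.5 cm
BA = pi * 17.5^2 / 10000
   = 962.1128 cm^2 / 10000
   = 0.0962 m^2

0.0962


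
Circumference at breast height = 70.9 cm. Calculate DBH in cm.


Formula: DBH = C / pi
DBH = 70.9 / pi
pi = 3.14159...
DBH = 22.6 cm

22.6


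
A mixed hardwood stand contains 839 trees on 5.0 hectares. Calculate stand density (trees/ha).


Formula: Stand Density = N_trees / Area_ha
Density = 839 trees / 5.0 ha
Density = 168 trees/ha

168


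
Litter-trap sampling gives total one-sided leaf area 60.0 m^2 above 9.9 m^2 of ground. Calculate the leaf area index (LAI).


Formula: LAI = total leaf area / ground area  (dimensionless)
LAI = 60.0 m^2 / 9.9 m^2
LAI = 6.06

6.06


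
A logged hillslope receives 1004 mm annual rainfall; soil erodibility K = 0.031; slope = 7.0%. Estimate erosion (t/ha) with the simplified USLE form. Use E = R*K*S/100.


Formula: E = R * K * S / 100  (simplified USLE)
R * K = 1004 * 0.031 = 31.124
E = 31.124 * 7.0 / 100 = 2.18 t/ha

2.18


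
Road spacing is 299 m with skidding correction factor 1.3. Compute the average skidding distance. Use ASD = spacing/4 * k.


Formula: ASD = (spacing / 4) * correction
Uncorrected distance = spacing / 4 = 299 / 4 = 74.75 m
ASD = 74.75 * 1.3 = 97 m

97


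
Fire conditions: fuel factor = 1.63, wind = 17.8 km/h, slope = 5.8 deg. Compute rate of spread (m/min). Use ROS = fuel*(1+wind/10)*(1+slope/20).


Formula: ROS = fuel * (1 + wind/10) * (1 + slope/20)
Wind factor = 1 + 17.8/10 = 2.78
Slope factor = 1 + 5.8/20 = 1.29
ROS = 1.63 * 2.78 * 1.29 = 5.85 m/min

5.85


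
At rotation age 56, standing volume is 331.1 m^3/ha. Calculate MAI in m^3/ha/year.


Formula: MAI = Total Volume / Stand Age
MAI = 331.1 m^3/ha / 56 years
MAI = 5.91 m^3/ha/year

5.91


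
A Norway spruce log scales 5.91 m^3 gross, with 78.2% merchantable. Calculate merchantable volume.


Formula: MV = V_total * (merchantable_pct / 100)
Merchantable fraction = 78.2% / 100 = 0.782
MV = 5.91 m^3 * 0.782 = 4.622 m^3

4.622


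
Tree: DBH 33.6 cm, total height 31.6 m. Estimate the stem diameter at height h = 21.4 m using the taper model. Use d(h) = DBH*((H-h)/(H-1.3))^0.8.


Taper: d(h) = DBH * ((H - h) / (H - 1.3))^0.8
Numerator = H - h = 31.6 - 21.4 = 10.2 m
Denominator = H - 1.3 = 31.6 - 1.3 = 30.3 m
Ratio = 10.2 / 30.3 = 0.33663
d = 33.6 * 0.33663^0.8 = 14.1 cm

14.1


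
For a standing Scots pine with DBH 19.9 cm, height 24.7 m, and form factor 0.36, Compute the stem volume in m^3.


Formula: V = pi * (DBH/200)^2 * H * ff
Radius = DBH/200 = 19.9/200 = 0.0995 m
Radius^2 = 0.0995^2 = 0.00990025 m^2
V = pi * 0.00990025 * 24.7 * 0.36
V = 0.277 m^3

0.277


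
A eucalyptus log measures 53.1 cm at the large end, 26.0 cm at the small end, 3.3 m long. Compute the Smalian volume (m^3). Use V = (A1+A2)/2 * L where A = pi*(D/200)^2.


Smalian: V = (A1 + A2)/2 * L,  A = pi*(D/200)^2
A1 = pi*(53.1/200)^2 = 0.221452 m^2
A2 = pi*(26.0/200)^2 = 0.053093 m^2
V = (0.221452+0.053093)/2*3.3 = 0.453 m^3

0.453


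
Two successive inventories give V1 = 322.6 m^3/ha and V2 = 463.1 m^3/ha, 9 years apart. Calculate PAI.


Formula: PAI = (V_T2 - V_T1) / (T2 - T1)
Volume increment = 463.1 - 322.6 = 140.5 m^3/ha
PAI = 140.5 / 9 = 15.61 m^3/ha/year

15.61


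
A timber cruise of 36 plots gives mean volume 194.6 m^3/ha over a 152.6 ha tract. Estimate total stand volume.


Formula: Total Volume = Mean Volume per ha * Total Area
Total Volume = 194.6 m^3/ha * 152.6 ha
Total Volume = 29696 m^3

29696


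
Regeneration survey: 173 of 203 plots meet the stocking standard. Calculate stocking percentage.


Formula: Stocking % = stocked plots / total plots * 100
Stocking = 173 / 203 * 100
Stocking = 0.8522 * 100 = 85.2%

85.2


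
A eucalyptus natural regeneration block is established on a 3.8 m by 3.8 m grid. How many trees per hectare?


Formula: TPH = 10000 m^2/ha / (spacing_x * spacing_y)
Area per tree = 3.8 m * 3.8 m = 14.44 m^2
TPH = 10000 / 14.44 = 693 trees/ha

693


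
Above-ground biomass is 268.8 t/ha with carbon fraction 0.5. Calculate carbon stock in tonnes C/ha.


Formula: Carbon Stock = Biomass * Carbon Fraction
C = 268.8 t/ha * 0.5
C = 134.4 t C/ha

134.4


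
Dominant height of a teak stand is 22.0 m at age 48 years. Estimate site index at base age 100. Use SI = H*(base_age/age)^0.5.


Formula: SI = H_dom * (base_age / age)^0.5
Age ratio = 100 / 48 = 2.08333
sqrt(age_ratio) = 1.44338
SI = 22.0 * 1.44338 = 31.8 m

31.8


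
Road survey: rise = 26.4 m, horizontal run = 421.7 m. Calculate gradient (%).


Formula: Gradient = rise / run * 100
Gradient = 26.4 / 421.7 * 100 = 6.3%

6.3


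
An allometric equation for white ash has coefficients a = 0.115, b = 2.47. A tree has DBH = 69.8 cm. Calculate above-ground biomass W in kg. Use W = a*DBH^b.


Formula: W = a * DBH^b  (allometric power law)
DBH^b = 69.8^2.47 = 35836.2777
W = 0.115 * 35836.2777 = 4121.2 kg

4121.2


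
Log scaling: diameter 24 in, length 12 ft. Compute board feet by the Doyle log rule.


Doyle: BF = (D - 4)^2 * L / 16
Adjusted diameter = 24 - 4 = 20 in
(D-4)^2 = 20^2 = 400
BF = 400 * 12 / 16 = 300 BF

300


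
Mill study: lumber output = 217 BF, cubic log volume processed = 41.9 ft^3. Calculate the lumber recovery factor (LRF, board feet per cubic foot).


Formula: LRF = Lumber Output (BF) / Log Input (ft^3)
LRF = 217 BF / 41.9 ft^3
LRF = 5.18 BF/ft^3

5.18


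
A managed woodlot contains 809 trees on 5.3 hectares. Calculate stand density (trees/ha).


Formula: Stand Density = N_trees / Area_ha
Density = 809 trees / 5.3 ha
Density = 153 trees/ha

153


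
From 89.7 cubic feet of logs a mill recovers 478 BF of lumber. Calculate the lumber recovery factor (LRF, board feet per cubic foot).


Formula: LRF = Lumber Output (BF) / Log Input (ft^3)
LRF = 478 BF / 89.7 ft^3
LRF = 5.33 BF/ft^3

5.33


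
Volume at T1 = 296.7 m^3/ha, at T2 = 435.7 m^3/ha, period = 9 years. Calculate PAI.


Formula: PAI = (V_T2 - V_T1) / (T2 - T1)
Volume increment = 435.7 - 296.7 = 139.0 m^3/ha
PAI = 139.0 / 9 = 15.44 m^3/ha/year

15.44


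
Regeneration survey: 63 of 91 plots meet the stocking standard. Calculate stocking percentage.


Formula: Stocking % = stocked plots / total plots * 100
Stocking = 63 / 91 * 100
Stocking = 0.6923 * 100 = 69.2%

69.2


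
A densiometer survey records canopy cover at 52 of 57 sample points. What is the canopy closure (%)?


Formula: Canopy closure = covered points / total points * 100
Closure = 52 / 57 * 100
Closure = 0.9123 * 100 = 91.2%

91.2


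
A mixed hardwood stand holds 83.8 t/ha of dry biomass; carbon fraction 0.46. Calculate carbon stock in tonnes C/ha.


Formula: Carbon Stock = Biomass * Carbon Fraction
C = 83.8 t/ha * 0.46
C = 38.5 t C/ha

38.5


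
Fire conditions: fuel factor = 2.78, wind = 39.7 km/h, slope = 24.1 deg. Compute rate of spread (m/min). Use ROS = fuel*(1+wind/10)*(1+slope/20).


Formula: ROS = fuel * (1 + wind/10) * (1 + slope/20)
Wind factor = 1 + 39.7/10 = 4.97
Slope factor = 1 + 24.1/20 = 2.205
ROS = 2.78 * 4.97 * 2.205 = 30.47 m/min

30.47


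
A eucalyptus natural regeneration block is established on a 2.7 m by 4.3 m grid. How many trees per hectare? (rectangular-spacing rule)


Formula: TPH = 10000 m^2/ha / (spacing_x * spacing_y)
Area per tree = 2.7 m * 4.3 m = 11.61 m^2
TPH = 10000 / 11.61 = 861 trees/ha

861


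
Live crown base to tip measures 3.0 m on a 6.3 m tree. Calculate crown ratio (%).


Formula: Crown Ratio = (Crown Length / Total Height) * 100
CR = (3.0 m / 6.3 m) * 100
CR = 0.4762 * 100 = 47.6%

47.6


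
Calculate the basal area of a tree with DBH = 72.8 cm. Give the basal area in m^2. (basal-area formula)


Formula: BA = pi * (DBH/2)^2 / 10000  (cm^2 to m^2)
Radius = DBH/2 = 72.8/2 = 36.4 cm
BA = pi * 36.4^2 / 10000
   = 4162.4846 cm^2 / 10000
   = 0.4162 m^2

0.4162


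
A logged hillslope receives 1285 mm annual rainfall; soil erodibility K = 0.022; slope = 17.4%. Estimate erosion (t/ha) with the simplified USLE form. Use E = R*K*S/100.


Formula: E = R * K * S / 100  (simplified USLE)
R * K = 1285 * 0.022 = 28.27
E = 28.27 * 17.4 / 100 = 4.92 t/ha

4.92


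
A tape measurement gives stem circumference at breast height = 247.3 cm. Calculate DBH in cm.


Formula: DBH = C / pi
DBH = 247.3 / pi
pi = 3.14159...
DBH = 78.7 cm

78.7


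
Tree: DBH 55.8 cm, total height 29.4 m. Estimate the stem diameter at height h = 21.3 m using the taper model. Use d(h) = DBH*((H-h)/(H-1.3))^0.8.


Taper: d(h) = DBH * ((H - h) / (H - 1.3))^0.8
Numerator = H - h = 29.4 - 21.3 = 8.1 m
Denominator = H - 1.3 = 29.4 - 1.3 = 28.1 m
Ratio = 8.1 / 28.1 = 0.28826
d = 55.8 * 0.28826^0.8 = 20.6 cm

20.6


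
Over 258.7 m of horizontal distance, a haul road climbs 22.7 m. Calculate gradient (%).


Formula: Gradient = rise / run * 100
Gradient = 22.7 / 258.7 * 100 = 8.8%

8.8


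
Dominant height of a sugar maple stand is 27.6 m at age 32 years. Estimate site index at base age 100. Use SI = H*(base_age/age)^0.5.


Formula: SI = H_dom * (base_age / age)^0.5
Age ratio = 100 / 32 = 3.125
sqrt(age_ratio) = 1.76777
SI = 27.6 * 1.76777 = 48.8 m

48.8


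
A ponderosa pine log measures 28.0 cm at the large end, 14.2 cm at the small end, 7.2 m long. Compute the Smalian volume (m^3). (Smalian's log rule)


Smalian: V = (A1 + A2)/2 * L,  A = pi*(D/200)^2
A1 = pi*(28.0/200)^2 = 0.061575 m^2
A2 = pi*(14.2/200)^2 = 0.015837 m^2
V = (0.061575+0.015837)/2*7.2 = 0.2787 m^3

0.2787


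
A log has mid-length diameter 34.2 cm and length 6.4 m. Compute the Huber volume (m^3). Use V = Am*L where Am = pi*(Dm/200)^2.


Huber: V = Am * L,  Am = pi*(Dm/200)^2
Am = pi*(34.2/200)^2 = 0.091863 m^2
V = 0.091863*6.4 = 0.5879 m^3

0.5879


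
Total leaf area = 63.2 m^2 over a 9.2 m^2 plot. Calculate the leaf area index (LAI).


Formula: LAI = total leaf area / ground area  (dimensionless)
LAI = 63.2 m^2 / 9.2 m^2
LAI = 6.87

6.87


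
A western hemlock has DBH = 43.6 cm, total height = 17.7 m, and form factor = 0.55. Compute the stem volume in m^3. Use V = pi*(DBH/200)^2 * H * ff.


Formula: V = pi * (DBH/200)^2 * H * ff
Radius = DBH/200 = 43.6/200 = 0.218 m
Radius^2 = 0.218^2 = 0.047524 m^2
V = pi * 0.047524 * 17.7 * 0.55
V = 1.453 m^3

1.453


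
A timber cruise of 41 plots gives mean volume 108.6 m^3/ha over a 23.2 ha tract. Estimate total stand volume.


Formula: Total Volume = Mean Volume per ha * Total Area
Total Volume = 108.6 m^3/ha * 23.2 ha
Total Volume = 2520 m^3

2520


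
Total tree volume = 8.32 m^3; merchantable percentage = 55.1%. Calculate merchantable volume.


Formula: MV = V_total * (merchantable_pct / 100)
Merchantable fraction = 55.1% / 100 = 0.551
MV = 8.32 m^3 * 0.551 = 4.584 m^3

4.584


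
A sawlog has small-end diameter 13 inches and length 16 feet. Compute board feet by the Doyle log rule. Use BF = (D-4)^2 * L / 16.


Doyle: BF = (D - 4)^2 * L / 16
Adjusted diameter = 13 - 4 = 9 in
(D-4)^2 = 9^2 = 81
BF = 81 * 16 / 16 = 81 BF

81


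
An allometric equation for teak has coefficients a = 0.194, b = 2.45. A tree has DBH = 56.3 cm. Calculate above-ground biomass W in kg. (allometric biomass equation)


Formula: W = a * DBH^b  (allometric power law)
DBH^b = 56.3^2.45 = 19442.2072
W = 0.194 * 19442.2072 = 3771.8 kg

3771.8


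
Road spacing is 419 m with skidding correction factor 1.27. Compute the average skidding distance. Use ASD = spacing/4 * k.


Formula: ASD = (spacing / 4) * correction
Uncorrected distance = spacing / 4 = 419 / 4 = 104.75 m
ASD = 104.75 * 1.27 = 133 m

133


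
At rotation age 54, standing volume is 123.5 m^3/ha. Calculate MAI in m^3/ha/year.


Formula: MAI = Total Volume / Stand Age
MAI = 123.5 m^3/ha / 54 years
MAI = 2.29 m^3/ha/year

2.29


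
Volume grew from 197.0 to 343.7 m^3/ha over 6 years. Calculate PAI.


Formula: PAI = (V_T2 - V_T1) / (T2 - T1)
Volume increment = 343.7 - 197.0 = 146.7 m^3/ha
PAI = 146.7 / 6 = 24.45 m^3/ha/year

24.45


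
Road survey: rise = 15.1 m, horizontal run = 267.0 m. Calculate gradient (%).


Formula: Gradient = rise / run * 100
Gradient = 15.1 / 267.0 * 100 = 5.7%

5.7


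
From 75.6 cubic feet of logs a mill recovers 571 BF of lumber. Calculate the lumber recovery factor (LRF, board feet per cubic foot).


Formula: LRF = Lumber Output (BF) / Log Input (ft^3)
LRF = 571 BF / 75.6 ft^3
LRF = 7.55 BF/ft^3

7.55


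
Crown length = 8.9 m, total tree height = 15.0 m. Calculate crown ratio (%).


Formula: Crown Ratio = (Crown Length / Total Height) * 100
CR = (8.9 m / 15.0 m) * 100
CR = 0.5933 * 100 = 59.3%

59.3


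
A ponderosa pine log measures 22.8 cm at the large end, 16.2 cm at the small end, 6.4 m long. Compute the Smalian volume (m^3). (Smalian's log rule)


Smalian: V = (A1 + A2)/2 * L,  A = pi*(D/200)^2
A1 = pi*(22.8/200)^2 = 0.040828 m^2
A2 = pi*(16.2/200)^2 = 0.020612 m^2
V = (0.040828+0.020612)/2*6.4 = 0.1966 m^3

0.1966


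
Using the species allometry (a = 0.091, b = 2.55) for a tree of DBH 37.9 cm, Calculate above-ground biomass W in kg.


Formula: W = a * DBH^b  (allometric power law)
DBH^b = 37.9^2.55 = 10605.4716
W = 0.091 * 10605.4716 = 965.1 kg

965.1


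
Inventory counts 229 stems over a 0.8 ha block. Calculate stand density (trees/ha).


Formula: Stand Density = N_trees / Area_ha
Density = 229 trees / 0.8 ha
Density = 286 trees/ha

286


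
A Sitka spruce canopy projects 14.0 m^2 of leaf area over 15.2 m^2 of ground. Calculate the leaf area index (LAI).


Formula: LAI = total leaf area / ground area  (dimensionless)
LAI = 14.0 m^2 / 15.2 m^2
LAI = 0.92

0.92


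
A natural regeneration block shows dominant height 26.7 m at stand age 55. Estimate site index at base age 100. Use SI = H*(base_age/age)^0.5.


Formula: SI = H_dom * (base_age / age)^0.5
Age ratio = 100 / 55 = 1.81818
sqrt(age_ratio) = 1.3484
SI = 26.7 * 1.3484 = 36.0 m

36.0


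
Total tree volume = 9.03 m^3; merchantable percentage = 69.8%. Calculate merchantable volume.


Formula: MV = V_total * (merchantable_pct / 100)
Merchantable fraction = 69.8% / 100 = 0.698
MV = 9.03 m^3 * 0.698 = 6.303 m^3

6.303


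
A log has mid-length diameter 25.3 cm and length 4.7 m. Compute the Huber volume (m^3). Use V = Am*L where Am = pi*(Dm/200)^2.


Huber: V = Am * L,  Am = pi*(Dm/200)^2
Am = pi*(25.3/200)^2 = 0.050273 m^2
V = 0.050273*4.7 = 0.2363 m^3

0.2363


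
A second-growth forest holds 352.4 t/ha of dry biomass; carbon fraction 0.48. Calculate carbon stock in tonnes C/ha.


Formula: Carbon Stock = Biomass * Carbon Fraction
C = 352.4 t/ha * 0.48
C = 169.2 t C/ha

169.2


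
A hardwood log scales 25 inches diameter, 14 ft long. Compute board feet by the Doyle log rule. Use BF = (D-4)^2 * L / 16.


Doyle: BF = (D - 4)^2 * L / 16
Adjusted diameter = 25 - 4 = 21 in
(D-4)^2 = 21^2 = 441
BF = 441 * 14 / 16 = 386 BF

386


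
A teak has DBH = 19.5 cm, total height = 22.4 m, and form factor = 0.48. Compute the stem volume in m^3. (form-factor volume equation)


Formula: V = pi * (DBH/200)^2 * H * ff
Radius = DBH/200 = 19.5/200 = 0.0975 m
Radius^2 = 0.0975^2 = 0.00950625 m^2
V = pi * 0.00950625 * 22.4 * 0.48
V = 0.321 m^3

0.321


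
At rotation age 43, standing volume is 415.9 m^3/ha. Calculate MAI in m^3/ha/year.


Formula: MAI = Total Volume / Stand Age
MAI = 415.9 m^3/ha / 43 years
MAI = 9.67 m^3/ha/year

9.67


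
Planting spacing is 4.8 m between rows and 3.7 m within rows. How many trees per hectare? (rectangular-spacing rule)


Formula: TPH = 10000 m^2/ha / (spacing_x * spacing_y)
Area per tree = 4.8 m * 3.7 m = 17.76 m^2
TPH = 10000 / 17.76 = 563 trees/ha

563


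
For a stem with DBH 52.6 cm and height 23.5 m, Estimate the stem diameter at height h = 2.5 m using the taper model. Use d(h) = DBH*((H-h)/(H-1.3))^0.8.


Taper: d(h) = DBH * ((H - h) / (H - 1.3))^0.8
Numerator = H - h = 23.5 - 2.5 = 21.0 m
Denominator = H - 1.3 = 23.5 - 1.3 = 22.2 m
Ratio = 21.0 / 22.2 = 0.94595
d = 52.6 * 0.94595^0.8 = 50.3 cm

50.3


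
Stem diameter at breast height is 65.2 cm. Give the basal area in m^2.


Formula: BA = pi * (DBH/2)^2 / 10000  (cm^2 to m^2)
Radius = DBH/2 = 65.2/2 = 32.6 cm
BA = pi * 32.6^2 / 10000
   = 3338.759 cm^2 / 10000
   = 0.3339 m^2

0.3339


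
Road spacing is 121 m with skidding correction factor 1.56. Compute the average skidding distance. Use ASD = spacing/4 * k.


Formula: ASD = (spacing / 4) * correction
Uncorrected distance = spacing / 4 = 121 / 4 = 30.25 m
ASD = 30.25 * 1.56 = 47 m

47


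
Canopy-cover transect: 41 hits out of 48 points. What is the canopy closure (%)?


Formula: Canopy closure = covered points / total points * 100
Closure = 41 / 48 * 100
Closure = 0.8542 * 100 = 85.4%

85.4


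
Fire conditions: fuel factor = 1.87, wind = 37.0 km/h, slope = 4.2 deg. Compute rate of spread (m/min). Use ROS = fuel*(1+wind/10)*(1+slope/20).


Formula: ROS = fuel * (1 + wind/10) * (1 + slope/20)
Wind factor = 1 + 37.0/10 = 4.7
Slope factor = 1 + 4.2/20 = 1.21
ROS = 1.87 * 4.7 * 1.21 = 10.63 m/min

10.63


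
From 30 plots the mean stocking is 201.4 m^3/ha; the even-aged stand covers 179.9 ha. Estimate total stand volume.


Formula: Total Volume = Mean Volume per ha * Total Area
Total Volume = 201.4 m^3/ha * 179.9 ha
Total Volume = 36232 m^3

36232


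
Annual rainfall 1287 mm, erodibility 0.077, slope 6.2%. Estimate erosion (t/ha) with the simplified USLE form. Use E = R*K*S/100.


Formula: E = R * K * S / 100  (simplified USLE)
R * K = 1287 * 0.077 = 99.099
E = 99.099 * 6.2 / 100 = 6.14 t/ha

6.14


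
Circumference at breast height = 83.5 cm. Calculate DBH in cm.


Formula: DBH = C / pi
DBH = 83.5 / pi
pi = 3.14159...
DBH = 26.6 cm

26.6


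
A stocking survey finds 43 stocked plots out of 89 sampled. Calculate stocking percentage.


Formula: Stocking % = stocked plots / total plots * 100
Stocking = 43 / 89 * 100
Stocking = 0.4831 * 100 = 48.3%

48.3


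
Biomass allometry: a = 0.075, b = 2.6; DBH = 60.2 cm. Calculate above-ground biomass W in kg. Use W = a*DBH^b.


Formula: W = a * DBH^b  (allometric power law)
DBH^b = 60.2^2.6 = 42359.5051
W = 0.075 * 42359.5051 = 3177.0 kg

3177.0


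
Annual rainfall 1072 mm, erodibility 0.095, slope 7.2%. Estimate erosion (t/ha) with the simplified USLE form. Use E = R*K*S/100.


Formula: E = R * K * S / 100  (simplified USLE)
R * K = 1072 * 0.095 = 101.84
E = 101.84 * 7.2 / 100 = 7.33 t/ha

7.33


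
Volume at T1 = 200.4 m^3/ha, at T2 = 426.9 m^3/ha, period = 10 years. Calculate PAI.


Formula: PAI = (V_T2 - V_T1) / (T2 - T1)
Volume increment = 426.9 - 200.4 = 226.5 m^3/ha
PAI = 226.5 / 10 = 22.65 m^3/ha/year

22.65


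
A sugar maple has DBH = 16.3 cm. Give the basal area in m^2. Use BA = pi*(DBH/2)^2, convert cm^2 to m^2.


Formula: BA = pi * (DBH/2)^2 / 10000  (cm^2 to m^2)
Radius = DBH/2 = 16.3/2 = 8.15 cm
BA = pi * 8.15^2 / 10000
   = 208.6724 cm^2 / 10000
   = 0.0209 m^2

0.0209


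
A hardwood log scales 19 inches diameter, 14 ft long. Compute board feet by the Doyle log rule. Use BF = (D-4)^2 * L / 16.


Doyle: BF = (D - 4)^2 * L / 16
Adjusted diameter = 19 - 4 = 15 in
(D-4)^2 = 15^2 = 225
BF = 225 * 14 / 16 = 197 BF

197


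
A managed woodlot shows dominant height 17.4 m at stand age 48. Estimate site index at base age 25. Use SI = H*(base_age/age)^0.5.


Formula: SI = H_dom * (base_age / age)^0.5
Age ratio = 25 / 48 = 0.52083
sqrt(age_ratio) = 0.72169
SI = 17.4 * 0.72169 = 12.6 m

12.6


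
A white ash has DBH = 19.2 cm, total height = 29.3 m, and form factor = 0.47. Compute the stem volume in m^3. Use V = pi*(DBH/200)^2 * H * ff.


Formula: V = pi * (DBH/200)^2 * H * ff
Radius = DBH/200 = 19.2/200 = 0.096 m
Radius^2 = 0.096^2 = 0.009216 m^2
V = pi * 0.009216 * 29.3 * 0.47
V = 0.399 m^3

0.399


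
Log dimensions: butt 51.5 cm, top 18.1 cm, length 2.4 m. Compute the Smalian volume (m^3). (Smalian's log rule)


Smalian: V = (A1 + A2)/2 * L,  A = pi*(D/200)^2
A1 = pi*(51.5/200)^2 = 0.208307 m^2
A2 = pi*(18.1/200)^2 = 0.02573 m^2
V = (0.208307+0.02573)/2*2.4 = 0.2808 m^3

0.2808


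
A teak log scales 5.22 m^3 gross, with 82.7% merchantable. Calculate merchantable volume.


Formula: MV = V_total * (merchantable_pct / 100)
Merchantable fraction = 82.7% / 100 = 0.827
MV = 5.22 m^3 * 0.827 = 4.317 m^3

4.317


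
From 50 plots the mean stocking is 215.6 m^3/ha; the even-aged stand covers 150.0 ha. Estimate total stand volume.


Formula: Total Volume = Mean Volume per ha * Total Area
Total Volume = 215.6 m^3/ha * 150.0 ha
Total Volume = 32340 m^3

32340


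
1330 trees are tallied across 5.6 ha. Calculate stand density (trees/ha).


Formula: Stand Density = N_trees / Area_ha
Density = 1330 trees / 5.6 ha
Density = 238 trees/ha

238


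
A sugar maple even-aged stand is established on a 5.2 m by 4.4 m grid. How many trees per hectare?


Formula: TPH = 10000 m^2/ha / (spacing_x * spacing_y)
Area per tree = 5.2 m * 4.4 m = 22.88 m^2
TPH = 10000 / 22.88 = 437 trees/ha

437


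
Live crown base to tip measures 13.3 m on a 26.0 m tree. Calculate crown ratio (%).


Formula: Crown Ratio = (Crown Length / Total Height) * 100
CR = (13.3 m / 26.0 m) * 100
CR = 0.5115 * 100 = 51.2%

51.2


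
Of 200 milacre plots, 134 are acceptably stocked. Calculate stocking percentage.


Formula: Stocking % = stocked plots / total plots * 100
Stocking = 134 / 200 * 100
Stocking = 0.67 * 100 = 67.0%

67.0


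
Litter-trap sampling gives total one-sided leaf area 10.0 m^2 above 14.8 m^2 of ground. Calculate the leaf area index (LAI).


Formula: LAI = total leaf area / ground area  (dimensionless)
LAI = 10.0 m^2 / 14.8 m^2
LAI = 0.68

0.68


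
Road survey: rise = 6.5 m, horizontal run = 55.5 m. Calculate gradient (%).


Formula: Gradient = rise / run * 100
Gradient = 6.5 / 55.5 * 100 = 11.7%

11.7


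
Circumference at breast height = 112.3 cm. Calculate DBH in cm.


Formula: DBH = C / pi
DBH = 112.3 / pi
pi = 3.14159...
DBH = 35.7 cm

35.7


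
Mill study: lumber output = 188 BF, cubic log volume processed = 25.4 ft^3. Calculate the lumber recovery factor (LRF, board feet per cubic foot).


Formula: LRF = Lumber Output (BF) / Log Input (ft^3)
LRF = 188 BF / 25.4 ft^3
LRF = 7.4 BF/ft^3

7.4


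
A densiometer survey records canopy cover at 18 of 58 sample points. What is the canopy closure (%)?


Formula: Canopy closure = covered points / total points * 100
Closure = 18 / 58 * 100
Closure = 0.3103 * 100 = 31.0%

31.0


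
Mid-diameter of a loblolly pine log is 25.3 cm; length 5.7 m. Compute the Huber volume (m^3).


Huber: V = Am * L,  Am = pi*(Dm/200)^2
Am = pi*(25.3/200)^2 = 0.050273 m^2
V = 0.050273*5.7 = 0.2866 m^3

0.2866


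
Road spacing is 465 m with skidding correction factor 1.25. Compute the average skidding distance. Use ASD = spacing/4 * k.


Formula: ASD = (spacing / 4) * correction
Uncorrected distance = spacing / 4 = 465 / 4 = 116.25 m
ASD = 116.25 * 1.25 = 145 m

145


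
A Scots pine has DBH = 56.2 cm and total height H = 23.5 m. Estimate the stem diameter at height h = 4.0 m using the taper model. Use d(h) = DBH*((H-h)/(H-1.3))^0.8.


Taper: d(h) = DBH * ((H - h) / (H - 1.3))^0.8
Numerator = H - h = 23.5 - 4.0 = 19.5 m
Denominator = H - 1.3 = 23.5 - 1.3 = 22.2 m
Ratio = 19.5 / 22.2 = 0.87838
d = 56.2 * 0.87838^0.8 = 50.7 cm

50.7


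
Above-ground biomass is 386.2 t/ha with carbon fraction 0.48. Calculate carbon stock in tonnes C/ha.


Formula: Carbon Stock = Biomass * Carbon Fraction
C = 386.2 t/ha * 0.48
C = 185.4 t C/ha

185.4


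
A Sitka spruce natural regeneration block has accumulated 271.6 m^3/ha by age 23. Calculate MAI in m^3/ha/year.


Formula: MAI = Total Volume / Stand Age
MAI = 271.6 m^3/ha / 23 years
MAI = 11.81 m^3/ha/year

11.81


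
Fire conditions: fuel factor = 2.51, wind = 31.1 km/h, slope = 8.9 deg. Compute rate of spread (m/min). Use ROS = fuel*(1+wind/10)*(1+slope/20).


Formula: ROS = fuel * (1 + wind/10) * (1 + slope/20)
Wind factor = 1 + 31.1/10 = 4.11
Slope factor = 1 + 8.9/20 = 1.445
ROS = 2.51 * 4.11 * 1.445 = 14.91 m/min

14.91


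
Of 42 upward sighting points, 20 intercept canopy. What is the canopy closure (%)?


Formula: Canopy closure = covered points / total points * 100
Closure = 20 / 42 * 100
Closure = 0.4762 * 100 = 47.6%

47.6


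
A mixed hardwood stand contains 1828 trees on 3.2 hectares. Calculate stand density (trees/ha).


Formula: Stand Density = N_trees / Area_ha
Density = 1828 trees / 3.2 ha
Density = 571 trees/ha

571


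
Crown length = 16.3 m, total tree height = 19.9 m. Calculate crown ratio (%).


Formula: Crown Ratio = (Crown Length / Total Height) * 100
CR = (16.3 m / 19.9 m) * 100
CR = 0.8191 * 100 = 81.9%

81.9


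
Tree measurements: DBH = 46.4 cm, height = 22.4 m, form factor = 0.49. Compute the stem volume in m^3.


Formula: V = pi * (DBH/200)^2 * H * ff
Radius = DBH/200 = 46.4/200 = 0.232 m
Radius^2 = 0.232^2 = 0.053824 m^2
V = pi * 0.053824 * 22.4 * 0.49
V = 1.856 m^3

1.856


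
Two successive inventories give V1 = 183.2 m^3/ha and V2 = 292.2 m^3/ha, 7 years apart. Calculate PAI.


Formula: PAI = (V_T2 - V_T1) / (T2 - T1)
Volume increment = 292.2 - 183.2 = 109.0 m^3/ha
PAI = 109.0 / 7 = 15.57 m^3/ha/year

15.57


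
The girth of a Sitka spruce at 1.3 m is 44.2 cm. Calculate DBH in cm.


Formula: DBH = C / pi
DBH = 44.2 / pi
pi = 3.14159...
DBH = 14.1 cm

14.1


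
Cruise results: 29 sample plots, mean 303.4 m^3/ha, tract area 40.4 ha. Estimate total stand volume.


Formula: Total Volume = Mean Volume per ha * Total Area
Total Volume = 303.4 m^3/ha * 40.4 ha
Total Volume = 12257 m^3

12257


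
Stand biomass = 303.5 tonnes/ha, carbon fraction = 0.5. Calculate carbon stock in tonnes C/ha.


Formula: Carbon Stock = Biomass * Carbon Fraction
C = 303.5 t/ha * 0.5
C = 151.8 t C/ha

151.8


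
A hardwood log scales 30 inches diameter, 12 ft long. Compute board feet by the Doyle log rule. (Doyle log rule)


Doyle: BF = (D - 4)^2 * L / 16
Adjusted diameter = 30 - 4 = 26 in
(D-4)^2 = 26^2 = 676
BF = 676 * 12 / 16 = 507 BF

507


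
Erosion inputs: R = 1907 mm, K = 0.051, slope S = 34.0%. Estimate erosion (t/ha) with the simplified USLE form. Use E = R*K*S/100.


Formula: E = R * K * S / 100  (simplified USLE)
R * K = 1907 * 0.051 = 97.257
E = 97.257 * 34.0 / 100 = 33.07 t/ha

33.07
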